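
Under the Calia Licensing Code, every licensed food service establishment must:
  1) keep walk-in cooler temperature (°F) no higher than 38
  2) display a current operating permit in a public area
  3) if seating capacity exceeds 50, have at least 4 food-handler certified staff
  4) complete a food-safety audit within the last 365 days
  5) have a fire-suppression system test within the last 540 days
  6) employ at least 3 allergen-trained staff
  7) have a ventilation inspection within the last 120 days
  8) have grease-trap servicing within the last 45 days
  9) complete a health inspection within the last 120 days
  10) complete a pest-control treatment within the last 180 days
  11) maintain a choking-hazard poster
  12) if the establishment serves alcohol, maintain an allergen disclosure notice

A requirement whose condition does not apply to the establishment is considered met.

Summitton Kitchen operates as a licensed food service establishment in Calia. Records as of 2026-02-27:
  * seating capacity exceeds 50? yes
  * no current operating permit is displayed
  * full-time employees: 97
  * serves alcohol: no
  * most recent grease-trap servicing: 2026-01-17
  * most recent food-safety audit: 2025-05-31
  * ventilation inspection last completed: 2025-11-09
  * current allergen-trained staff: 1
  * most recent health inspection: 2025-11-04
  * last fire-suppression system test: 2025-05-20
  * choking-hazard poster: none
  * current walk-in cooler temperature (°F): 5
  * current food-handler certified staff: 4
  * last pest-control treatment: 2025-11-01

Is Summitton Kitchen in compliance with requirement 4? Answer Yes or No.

Yes

4. food-safety audit 272 days ago vs limit 365 → met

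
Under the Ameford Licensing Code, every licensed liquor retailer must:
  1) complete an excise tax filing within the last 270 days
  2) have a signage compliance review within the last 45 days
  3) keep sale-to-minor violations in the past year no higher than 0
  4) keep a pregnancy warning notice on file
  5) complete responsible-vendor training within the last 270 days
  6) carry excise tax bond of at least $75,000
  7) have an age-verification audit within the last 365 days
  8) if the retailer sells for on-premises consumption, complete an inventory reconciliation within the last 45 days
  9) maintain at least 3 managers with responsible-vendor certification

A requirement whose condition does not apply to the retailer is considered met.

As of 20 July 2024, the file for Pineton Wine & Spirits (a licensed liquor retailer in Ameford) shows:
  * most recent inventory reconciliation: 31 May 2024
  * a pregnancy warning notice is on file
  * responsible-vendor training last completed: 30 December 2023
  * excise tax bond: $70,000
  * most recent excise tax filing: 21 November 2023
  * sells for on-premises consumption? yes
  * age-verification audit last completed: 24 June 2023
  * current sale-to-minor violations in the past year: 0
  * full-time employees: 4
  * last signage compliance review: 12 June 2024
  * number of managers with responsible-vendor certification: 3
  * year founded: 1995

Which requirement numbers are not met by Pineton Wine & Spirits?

6, 7, 8

1. excise tax filing 242 days ago vs limit 270 → met
2. signage compliance review 38 days ago vs limit 45 → met
3. sale-to-minor violations in the past year 0 ≤ 0 → met
4. pregnancy warning notice present → met
5. responsible-vendor training 203 days ago vs limit 270 → met
6. excise tax bond $70,000 < $75,000 → not met
7. age-verification audit 392 days ago vs limit 365 → not met
8. condition 'sells for on-premises consumption' holds; inventory reconciliation 50 days ago vs limit 45 → not met
9. managers with responsible-vendor certification 3 ≥ 3 → met
Not met: 6, 7, 8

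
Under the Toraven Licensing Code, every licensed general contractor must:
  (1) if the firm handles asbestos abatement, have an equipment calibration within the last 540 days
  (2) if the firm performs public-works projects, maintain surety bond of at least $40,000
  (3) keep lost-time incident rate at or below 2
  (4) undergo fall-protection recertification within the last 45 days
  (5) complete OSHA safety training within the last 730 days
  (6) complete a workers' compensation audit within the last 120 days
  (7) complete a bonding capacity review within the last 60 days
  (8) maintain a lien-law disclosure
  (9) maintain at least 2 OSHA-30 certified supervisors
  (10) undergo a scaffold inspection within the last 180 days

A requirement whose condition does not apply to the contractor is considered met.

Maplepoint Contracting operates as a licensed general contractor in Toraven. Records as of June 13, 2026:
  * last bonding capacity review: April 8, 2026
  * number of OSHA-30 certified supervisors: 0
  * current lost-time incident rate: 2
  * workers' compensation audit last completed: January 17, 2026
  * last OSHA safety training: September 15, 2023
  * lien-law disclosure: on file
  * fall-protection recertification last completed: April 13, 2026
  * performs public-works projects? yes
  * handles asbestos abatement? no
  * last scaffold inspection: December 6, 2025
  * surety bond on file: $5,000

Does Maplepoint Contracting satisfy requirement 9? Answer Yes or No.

No

9. OSHA-30 certified supervisors 0 < 2 → not met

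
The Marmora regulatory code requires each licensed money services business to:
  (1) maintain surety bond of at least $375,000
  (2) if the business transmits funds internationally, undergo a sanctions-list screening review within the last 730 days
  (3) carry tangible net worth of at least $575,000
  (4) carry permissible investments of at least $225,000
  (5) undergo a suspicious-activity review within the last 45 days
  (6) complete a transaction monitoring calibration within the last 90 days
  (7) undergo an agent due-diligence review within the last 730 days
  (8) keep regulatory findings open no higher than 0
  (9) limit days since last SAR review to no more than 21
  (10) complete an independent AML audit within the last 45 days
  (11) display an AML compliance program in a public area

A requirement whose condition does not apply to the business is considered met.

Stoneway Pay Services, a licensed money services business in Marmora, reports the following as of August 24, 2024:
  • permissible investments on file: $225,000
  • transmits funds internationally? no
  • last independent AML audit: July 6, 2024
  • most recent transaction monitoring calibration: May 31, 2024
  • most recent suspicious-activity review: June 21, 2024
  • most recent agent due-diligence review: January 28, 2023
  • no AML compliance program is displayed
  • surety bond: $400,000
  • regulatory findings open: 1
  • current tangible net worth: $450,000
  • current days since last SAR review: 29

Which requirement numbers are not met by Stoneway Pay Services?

1. surety bond $400,000 ≥ $375,000 → met
2. condition 'transmits funds internationally' does not hold → requirement n/a → met
3. tangible net worth $450,000 < $575,000 → not met
4. permissible investments $225,000 ≥ $225,000 → met
5. suspicious-activity review 64 days ago vs limit 45 → not met
6. transaction monitoring calibration 85 days ago vs limit 90 → met
7. agent due-diligence review 574 days ago vs limit 730 → met
8. regulatory findings open 1 > 0 → not met
9. days since last SAR review 29 > 21 → not met
10. independent AML audit 49 days ago vs limit 45 → not met
11. AML compliance program absent → not met
Not met: 3, 5, 8, 9, 10, 11

3, 5, 8, 9, 10, 11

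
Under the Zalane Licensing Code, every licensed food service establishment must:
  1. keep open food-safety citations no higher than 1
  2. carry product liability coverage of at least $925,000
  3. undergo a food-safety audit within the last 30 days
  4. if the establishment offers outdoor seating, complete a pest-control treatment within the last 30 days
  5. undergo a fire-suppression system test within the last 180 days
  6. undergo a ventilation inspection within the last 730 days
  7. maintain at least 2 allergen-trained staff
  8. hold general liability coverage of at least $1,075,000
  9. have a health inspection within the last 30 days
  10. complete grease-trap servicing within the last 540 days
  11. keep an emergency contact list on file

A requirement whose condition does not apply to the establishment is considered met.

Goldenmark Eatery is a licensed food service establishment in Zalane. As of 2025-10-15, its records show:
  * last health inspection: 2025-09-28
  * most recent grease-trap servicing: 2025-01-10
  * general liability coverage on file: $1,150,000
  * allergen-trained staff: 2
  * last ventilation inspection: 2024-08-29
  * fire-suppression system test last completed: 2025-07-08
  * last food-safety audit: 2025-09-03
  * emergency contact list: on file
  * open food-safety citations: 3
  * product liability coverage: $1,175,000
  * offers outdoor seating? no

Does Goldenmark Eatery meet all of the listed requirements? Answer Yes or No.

No

1. open food-safety citations 3 > 1 → not met
2. product liability coverage $1,175,000 ≥ $925,000 → met
3. food-safety audit 42 days ago vs limit 30 → not met
4. condition 'offers outdoor seating' does not hold → requirement n/a → met
5. fire-suppression system test 99 days ago vs limit 180 → met
6. ventilation inspection 412 days ago vs limit 730 → met
7. allergen-trained staff 2 ≥ 2 → met
8. general liability coverage $1,150,000 ≥ $1,075,000 → met
9. health inspection 17 days ago vs limit 30 → met
10. grease-trap servicing 278 days ago vs limit 540 → met
11. emergency contact list present → met
Not met: 1, 3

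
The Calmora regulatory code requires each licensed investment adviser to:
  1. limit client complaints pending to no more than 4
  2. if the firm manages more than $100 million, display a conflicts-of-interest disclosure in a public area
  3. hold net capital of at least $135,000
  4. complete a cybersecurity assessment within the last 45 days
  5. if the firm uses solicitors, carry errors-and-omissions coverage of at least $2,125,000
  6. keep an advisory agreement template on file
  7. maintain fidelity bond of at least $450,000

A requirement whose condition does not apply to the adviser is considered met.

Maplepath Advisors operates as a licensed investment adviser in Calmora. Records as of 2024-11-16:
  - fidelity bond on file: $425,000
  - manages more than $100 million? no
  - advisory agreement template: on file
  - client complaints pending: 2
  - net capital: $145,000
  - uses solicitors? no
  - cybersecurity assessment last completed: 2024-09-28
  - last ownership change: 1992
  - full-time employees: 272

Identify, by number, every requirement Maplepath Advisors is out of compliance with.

4, 7

1. client complaints pending 2 ≤ 4 → met
2. condition 'manages more than $100 million' does not hold → requirement n/a → met
3. net capital $145,000 ≥ $135,000 → met
4. cybersecurity assessment 49 days ago vs limit 45 → not met
5. condition 'uses solicitors' does not hold → requirement n/a → met
6. advisory agreement template present → met
7. fidelity bond $425,000 < $450,000 → not met
Not met: 4, 7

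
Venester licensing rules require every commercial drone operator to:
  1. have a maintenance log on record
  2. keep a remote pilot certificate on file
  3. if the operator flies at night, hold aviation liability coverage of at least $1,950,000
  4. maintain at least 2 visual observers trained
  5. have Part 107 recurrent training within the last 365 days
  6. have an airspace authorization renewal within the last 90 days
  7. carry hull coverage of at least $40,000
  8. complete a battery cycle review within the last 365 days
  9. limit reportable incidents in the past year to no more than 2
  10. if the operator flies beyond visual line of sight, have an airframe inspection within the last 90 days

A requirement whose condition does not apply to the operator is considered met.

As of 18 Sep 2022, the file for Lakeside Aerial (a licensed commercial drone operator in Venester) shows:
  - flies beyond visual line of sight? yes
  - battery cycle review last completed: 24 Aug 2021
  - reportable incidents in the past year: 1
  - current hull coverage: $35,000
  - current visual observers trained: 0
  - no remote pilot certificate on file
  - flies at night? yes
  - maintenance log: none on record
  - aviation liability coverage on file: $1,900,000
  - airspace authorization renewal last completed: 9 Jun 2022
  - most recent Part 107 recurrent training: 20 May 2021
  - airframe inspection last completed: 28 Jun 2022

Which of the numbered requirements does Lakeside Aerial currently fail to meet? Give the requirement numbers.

1. maintenance log absent → not met
2. remote pilot certificate absent → not met
3. condition 'flies at night' holds; aviation liability coverage $1,900,000 < $1,950,000 → not met
4. visual observers trained 0 < 2 → not met
5. Part 107 recurrent training 486 days ago vs limit 365 → not met
6. airspace authorization renewal 101 days ago vs limit 90 → not met
7. hull coverage $35,000 < $40,000 → not met
8. battery cycle review 390 days ago vs limit 365 → not met
9. reportable incidents in the past year 1 ≤ 2 → met
10. condition 'flies beyond visual line of sight' holds; airframe inspection 82 days ago vs limit 90 → met
Not met: 1, 2, 3, 4, 5, 6, 7, 8

1, 2, 3, 4, 5, 6, 7, 8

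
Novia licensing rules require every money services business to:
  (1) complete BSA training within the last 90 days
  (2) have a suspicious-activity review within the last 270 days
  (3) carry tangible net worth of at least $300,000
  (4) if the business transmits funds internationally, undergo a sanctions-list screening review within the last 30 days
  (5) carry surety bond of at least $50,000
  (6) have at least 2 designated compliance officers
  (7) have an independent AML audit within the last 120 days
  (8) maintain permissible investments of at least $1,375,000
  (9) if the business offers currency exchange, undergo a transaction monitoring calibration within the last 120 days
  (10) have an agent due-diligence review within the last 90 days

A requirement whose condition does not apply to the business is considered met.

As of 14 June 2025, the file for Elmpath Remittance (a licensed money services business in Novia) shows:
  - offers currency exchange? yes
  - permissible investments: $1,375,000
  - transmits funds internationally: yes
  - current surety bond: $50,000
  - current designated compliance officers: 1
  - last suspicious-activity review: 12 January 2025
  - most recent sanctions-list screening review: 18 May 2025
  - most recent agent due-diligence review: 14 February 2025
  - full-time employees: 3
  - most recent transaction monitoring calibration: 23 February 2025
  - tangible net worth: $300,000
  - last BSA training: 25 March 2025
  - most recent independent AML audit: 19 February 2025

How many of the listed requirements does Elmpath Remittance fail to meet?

2

1. BSA training 81 days ago vs limit 90 → met
2. suspicious-activity review 153 days ago vs limit 270 → met
3. tangible net worth $300,000 ≥ $300,000 → met
4. condition 'transmits funds internationally' holds; sanctions-list screening review 27 days ago vs limit 30 → met
5. surety bond $50,000 ≥ $50,000 → met
6. designated compliance officers 1 < 2 → not met
7. independent AML audit 115 days ago vs limit 120 → met
8. permissible investments $1,375,000 ≥ $1,375,000 → met
9. condition 'offers currency exchange' holds; transaction monitoring calibration 111 days ago vs limit 120 → met
10. agent due-diligence review 120 days ago vs limit 90 → not met
Not met: 2 of 10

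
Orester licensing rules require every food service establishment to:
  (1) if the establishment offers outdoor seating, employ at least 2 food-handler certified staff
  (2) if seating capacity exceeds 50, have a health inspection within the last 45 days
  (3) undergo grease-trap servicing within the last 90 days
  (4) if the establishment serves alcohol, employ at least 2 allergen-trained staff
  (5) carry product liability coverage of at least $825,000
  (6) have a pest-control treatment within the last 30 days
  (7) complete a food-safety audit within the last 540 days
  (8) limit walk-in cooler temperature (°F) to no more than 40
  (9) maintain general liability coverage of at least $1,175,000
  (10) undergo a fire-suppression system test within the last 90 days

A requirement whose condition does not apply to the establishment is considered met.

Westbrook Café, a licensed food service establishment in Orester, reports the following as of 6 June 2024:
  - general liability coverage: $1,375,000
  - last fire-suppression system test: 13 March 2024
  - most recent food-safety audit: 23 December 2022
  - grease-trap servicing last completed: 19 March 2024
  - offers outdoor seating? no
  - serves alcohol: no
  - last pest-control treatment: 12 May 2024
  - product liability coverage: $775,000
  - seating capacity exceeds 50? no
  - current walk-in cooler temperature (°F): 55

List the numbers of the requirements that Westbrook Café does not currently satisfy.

1. condition 'offers outdoor seating' does not hold → requirement n/a → met
2. condition 'seating capacity exceeds 50' does not hold → requirement n/a → met
3. grease-trap servicing 79 days ago vs limit 90 → met
4. condition 'serves alcohol' does not hold → requirement n/a → met
5. product liability coverage $775,000 < $825,000 → not met
6. pest-control treatment 25 days ago vs limit 30 → met
7. food-safety audit 531 days ago vs limit 540 → met
8. walk-in cooler temperature (°F) 55 > 40 → not met
9. general liability coverage $1,375,000 ≥ $1,175,000 → met
10. fire-suppression system test 85 days ago vs limit 90 → met
Not met: 5, 8

5, 8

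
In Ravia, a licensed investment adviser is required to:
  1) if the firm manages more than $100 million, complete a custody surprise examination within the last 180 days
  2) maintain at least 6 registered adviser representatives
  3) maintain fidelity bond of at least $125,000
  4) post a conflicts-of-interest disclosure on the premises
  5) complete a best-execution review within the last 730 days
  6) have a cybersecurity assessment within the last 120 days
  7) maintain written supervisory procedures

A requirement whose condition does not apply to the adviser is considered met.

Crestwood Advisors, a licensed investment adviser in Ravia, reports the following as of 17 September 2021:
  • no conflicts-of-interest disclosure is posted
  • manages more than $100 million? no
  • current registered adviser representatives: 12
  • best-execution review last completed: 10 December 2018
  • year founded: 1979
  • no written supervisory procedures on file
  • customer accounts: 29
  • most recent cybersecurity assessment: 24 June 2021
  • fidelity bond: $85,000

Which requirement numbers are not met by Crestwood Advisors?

3, 4, 5, 7

1. condition 'manages more than $100 million' does not hold → requirement n/a → met
2. registered adviser representatives 12 ≥ 6 → met
3. fidelity bond $85,000 < $125,000 → not met
4. conflicts-of-interest disclosure absent → not met
5. best-execution review 1012 days ago vs limit 730 → not met
6. cybersecurity assessment 85 days ago vs limit 120 → met
7. written supervisory procedures absent → not met
Not met: 3, 4, 5, 7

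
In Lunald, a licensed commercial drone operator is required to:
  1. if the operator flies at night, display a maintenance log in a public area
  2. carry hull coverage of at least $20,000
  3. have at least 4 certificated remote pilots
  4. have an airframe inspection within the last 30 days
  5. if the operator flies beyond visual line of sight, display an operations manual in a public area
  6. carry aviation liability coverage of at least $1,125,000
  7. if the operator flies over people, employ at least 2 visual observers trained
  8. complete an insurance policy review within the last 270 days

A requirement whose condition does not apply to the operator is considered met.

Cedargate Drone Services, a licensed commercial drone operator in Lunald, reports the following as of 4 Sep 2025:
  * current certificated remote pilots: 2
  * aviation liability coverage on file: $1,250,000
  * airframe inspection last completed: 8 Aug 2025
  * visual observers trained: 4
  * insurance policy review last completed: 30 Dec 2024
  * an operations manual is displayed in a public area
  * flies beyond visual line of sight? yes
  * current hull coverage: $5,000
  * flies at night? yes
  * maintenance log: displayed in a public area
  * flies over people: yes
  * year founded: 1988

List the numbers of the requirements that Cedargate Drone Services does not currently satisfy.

2, 3

1. condition 'flies at night' holds; maintenance log present → met
2. hull coverage $5,000 < $20,000 → not met
3. certificated remote pilots 2 < 4 → not met
4. airframe inspection 27 days ago vs limit 30 → met
5. condition 'flies beyond visual line of sight' holds; operations manual present → met
6. aviation liability coverage $1,250,000 ≥ $1,125,000 → met
7. condition 'flies over people' holds; visual observers trained 4 ≥ 2 → met
8. insurance policy review 248 days ago vs limit 270 → met
Not met: 2, 3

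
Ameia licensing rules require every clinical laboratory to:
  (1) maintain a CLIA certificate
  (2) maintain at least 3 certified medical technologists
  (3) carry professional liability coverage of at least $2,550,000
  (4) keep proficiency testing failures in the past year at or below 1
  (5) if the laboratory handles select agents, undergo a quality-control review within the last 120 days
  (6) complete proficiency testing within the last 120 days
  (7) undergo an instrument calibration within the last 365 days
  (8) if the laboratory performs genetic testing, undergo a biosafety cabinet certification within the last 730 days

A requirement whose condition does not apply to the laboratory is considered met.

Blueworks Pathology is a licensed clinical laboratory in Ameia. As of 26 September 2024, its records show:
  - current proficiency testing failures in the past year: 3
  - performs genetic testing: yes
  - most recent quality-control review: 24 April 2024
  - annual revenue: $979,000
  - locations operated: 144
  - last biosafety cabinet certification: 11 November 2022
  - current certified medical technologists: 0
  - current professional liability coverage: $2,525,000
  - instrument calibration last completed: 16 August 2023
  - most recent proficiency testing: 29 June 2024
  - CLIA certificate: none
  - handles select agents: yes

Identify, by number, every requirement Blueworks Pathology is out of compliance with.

1, 2, 3, 4, 5, 7

1. CLIA certificate absent → not met
2. certified medical technologists 0 < 3 → not met
3. professional liability coverage $2,525,000 < $2,550,000 → not met
4. proficiency testing failures in the past year 3 > 1 → not met
5. condition 'handles select agents' holds; quality-control review 155 days ago vs limit 120 → not met
6. proficiency testing 89 days ago vs limit 120 → met
7. instrument calibration 407 days ago vs limit 365 → not met
8. condition 'performs genetic testing' holds; biosafety cabinet certification 685 days ago vs limit 730 → met
Not met: 1, 2, 3, 4, 5, 7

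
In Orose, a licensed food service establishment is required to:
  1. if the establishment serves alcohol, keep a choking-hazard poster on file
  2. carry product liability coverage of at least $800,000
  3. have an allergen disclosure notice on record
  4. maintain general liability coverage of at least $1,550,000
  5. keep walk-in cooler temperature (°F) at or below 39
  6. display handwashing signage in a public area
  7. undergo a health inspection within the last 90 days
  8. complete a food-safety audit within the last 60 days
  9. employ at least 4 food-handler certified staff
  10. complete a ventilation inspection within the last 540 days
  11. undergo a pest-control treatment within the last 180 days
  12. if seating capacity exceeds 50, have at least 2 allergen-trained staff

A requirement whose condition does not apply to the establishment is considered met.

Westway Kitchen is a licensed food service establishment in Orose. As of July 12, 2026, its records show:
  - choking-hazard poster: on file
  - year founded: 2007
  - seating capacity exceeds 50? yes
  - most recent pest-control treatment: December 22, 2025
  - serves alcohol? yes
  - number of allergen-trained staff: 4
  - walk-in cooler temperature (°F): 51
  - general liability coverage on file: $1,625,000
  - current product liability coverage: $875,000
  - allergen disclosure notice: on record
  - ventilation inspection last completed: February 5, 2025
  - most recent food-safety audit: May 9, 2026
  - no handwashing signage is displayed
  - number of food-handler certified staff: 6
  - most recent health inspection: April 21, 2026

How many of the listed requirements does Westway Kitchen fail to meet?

1. condition 'serves alcohol' holds; choking-hazard poster present → met
2. product liability coverage $875,000 ≥ $800,000 → met
3. allergen disclosure notice present → met
4. general liability coverage $1,625,000 ≥ $1,550,000 → met
5. walk-in cooler temperature (°F) 51 > 39 → not met
6. handwashing signage absent → not met
7. health inspection 82 days ago vs limit 90 → met
8. food-safety audit 64 days ago vs limit 60 → not met
9. food-handler certified staff 6 ≥ 4 → met
10. ventilation inspection 522 days ago vs limit 540 → met
11. pest-control treatment 202 days ago vs limit 180 → not met
12. condition 'seating capacity exceeds 50' holds; allergen-trained staff 4 ≥ 2 → met
Not met: 4 of 12

4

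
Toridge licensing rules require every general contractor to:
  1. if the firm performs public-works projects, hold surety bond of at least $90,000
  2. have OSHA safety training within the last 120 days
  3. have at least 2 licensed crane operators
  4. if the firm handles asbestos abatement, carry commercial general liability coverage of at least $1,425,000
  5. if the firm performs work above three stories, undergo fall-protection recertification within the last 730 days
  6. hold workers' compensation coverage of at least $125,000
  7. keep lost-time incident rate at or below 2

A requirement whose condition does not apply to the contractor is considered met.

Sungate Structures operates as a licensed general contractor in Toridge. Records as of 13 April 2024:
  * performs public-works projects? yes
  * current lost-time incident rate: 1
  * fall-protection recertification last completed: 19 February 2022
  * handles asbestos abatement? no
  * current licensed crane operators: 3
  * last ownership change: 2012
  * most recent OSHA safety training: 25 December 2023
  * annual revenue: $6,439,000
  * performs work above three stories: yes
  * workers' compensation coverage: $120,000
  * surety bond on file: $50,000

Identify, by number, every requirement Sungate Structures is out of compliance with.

1, 5, 6

1. condition 'performs public-works projects' holds; surety bond $50,000 < $90,000 → not met
2. OSHA safety training 110 days ago vs limit 120 → met
3. licensed crane operators 3 ≥ 2 → met
4. condition 'handles asbestos abatement' does not hold → requirement n/a → met
5. condition 'performs work above three stories' holds; fall-protection recertification 784 days ago vs limit 730 → not met
6. workers' compensation coverage $120,000 < $125,000 → not met
7. lost-time incident rate 1 ≤ 2 → met
Not met: 1, 5, 6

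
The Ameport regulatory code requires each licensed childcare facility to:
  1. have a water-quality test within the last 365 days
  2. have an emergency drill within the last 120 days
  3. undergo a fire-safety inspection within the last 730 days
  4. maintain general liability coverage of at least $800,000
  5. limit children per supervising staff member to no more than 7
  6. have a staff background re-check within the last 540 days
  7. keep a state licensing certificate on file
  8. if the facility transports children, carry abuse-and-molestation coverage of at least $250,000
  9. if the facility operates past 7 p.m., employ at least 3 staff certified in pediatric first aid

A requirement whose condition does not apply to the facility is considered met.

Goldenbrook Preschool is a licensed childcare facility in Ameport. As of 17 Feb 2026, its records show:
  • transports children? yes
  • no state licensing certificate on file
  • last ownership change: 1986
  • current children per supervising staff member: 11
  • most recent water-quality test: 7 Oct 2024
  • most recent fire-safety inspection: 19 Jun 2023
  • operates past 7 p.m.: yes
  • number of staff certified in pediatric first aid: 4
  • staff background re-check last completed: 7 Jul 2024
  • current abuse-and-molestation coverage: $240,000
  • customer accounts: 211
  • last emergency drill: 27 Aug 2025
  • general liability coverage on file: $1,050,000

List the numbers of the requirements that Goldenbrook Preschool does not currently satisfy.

1, 2, 3, 5, 6, 7, 8

1. water-quality test 498 days ago vs limit 365 → not met
2. emergency drill 174 days ago vs limit 120 → not met
3. fire-safety inspection 974 days ago vs limit 730 → not met
4. general liability coverage $1,050,000 ≥ $800,000 → met
5. children per supervising staff member 11 > 7 → not met
6. staff background re-check 590 days ago vs limit 540 → not met
7. state licensing certificate absent → not met
8. condition 'transports children' holds; abuse-and-molestation coverage $240,000 < $250,000 → not met
9. condition 'operates past 7 p.m.' holds; staff certified in pediatric first aid 4 ≥ 3 → met
Not met: 1, 2, 3, 5, 6, 7, 8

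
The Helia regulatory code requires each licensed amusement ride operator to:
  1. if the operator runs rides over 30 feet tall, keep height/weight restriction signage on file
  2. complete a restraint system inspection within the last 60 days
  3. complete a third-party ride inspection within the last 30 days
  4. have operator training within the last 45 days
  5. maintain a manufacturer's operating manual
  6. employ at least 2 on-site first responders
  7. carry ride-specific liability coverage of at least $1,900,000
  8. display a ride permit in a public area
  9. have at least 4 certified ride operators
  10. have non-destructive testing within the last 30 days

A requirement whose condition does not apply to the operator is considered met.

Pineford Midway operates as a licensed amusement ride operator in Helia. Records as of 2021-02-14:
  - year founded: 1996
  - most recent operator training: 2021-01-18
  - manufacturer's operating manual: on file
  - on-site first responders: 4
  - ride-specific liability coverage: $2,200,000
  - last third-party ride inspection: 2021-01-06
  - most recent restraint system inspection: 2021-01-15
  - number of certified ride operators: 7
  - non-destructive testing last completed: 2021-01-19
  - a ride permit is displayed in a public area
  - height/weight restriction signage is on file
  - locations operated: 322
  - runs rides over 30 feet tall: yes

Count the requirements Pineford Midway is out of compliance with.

1

1. condition 'runs rides over 30 feet tall' holds; height/weight restriction signage present → met
2. restraint system inspection 30 days ago vs limit 60 → met
3. third-party ride inspection 39 days ago vs limit 30 → not met
4. operator training 27 days ago vs limit 45 → met
5. manufacturer's operating manual present → met
6. on-site first responders 4 ≥ 2 → met
7. ride-specific liability coverage $2,200,000 ≥ $1,900,000 → met
8. ride permit present → met
9. certified ride operators 7 ≥ 4 → met
10. non-destructive testing 26 days ago vs limit 30 → met
Not met: 1 of 10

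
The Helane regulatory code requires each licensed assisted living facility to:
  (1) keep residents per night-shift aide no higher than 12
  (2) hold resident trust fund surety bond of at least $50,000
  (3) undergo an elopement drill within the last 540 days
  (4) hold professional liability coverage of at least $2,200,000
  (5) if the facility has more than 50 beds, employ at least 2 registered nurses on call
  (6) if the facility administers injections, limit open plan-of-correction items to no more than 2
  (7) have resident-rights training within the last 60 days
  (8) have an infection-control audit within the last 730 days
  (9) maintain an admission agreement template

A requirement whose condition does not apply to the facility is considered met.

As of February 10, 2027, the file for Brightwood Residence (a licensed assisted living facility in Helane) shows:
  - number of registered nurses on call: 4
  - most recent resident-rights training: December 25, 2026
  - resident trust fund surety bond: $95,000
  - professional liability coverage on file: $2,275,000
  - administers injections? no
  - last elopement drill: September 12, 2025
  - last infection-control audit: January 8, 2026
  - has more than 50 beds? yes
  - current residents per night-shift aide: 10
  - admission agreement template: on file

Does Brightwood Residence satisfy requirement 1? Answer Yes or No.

Yes

1. residents per night-shift aide 10 ≤ 12 → met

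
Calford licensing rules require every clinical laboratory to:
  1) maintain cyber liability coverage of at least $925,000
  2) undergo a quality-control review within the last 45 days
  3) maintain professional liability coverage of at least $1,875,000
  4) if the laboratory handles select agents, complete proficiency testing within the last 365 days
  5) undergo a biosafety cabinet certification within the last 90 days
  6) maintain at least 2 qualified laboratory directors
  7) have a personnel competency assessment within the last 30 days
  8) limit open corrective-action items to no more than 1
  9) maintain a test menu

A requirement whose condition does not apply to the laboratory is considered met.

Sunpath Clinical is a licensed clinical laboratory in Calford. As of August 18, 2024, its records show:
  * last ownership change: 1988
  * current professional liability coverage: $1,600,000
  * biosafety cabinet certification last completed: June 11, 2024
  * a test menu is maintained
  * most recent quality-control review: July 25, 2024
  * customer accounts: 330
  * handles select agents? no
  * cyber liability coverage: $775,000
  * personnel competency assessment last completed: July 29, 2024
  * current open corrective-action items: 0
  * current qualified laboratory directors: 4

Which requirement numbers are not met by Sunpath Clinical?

1. cyber liability coverage $775,000 < $925,000 → not met
2. quality-control review 24 days ago vs limit 45 → met
3. professional liability coverage $1,600,000 < $1,875,000 → not met
4. condition 'handles select agents' does not hold → requirement n/a → met
5. biosafety cabinet certification 68 days ago vs limit 90 → met
6. qualified laboratory directors 4 ≥ 2 → met
7. personnel competency assessment 20 days ago vs limit 30 → met
8. open corrective-action items 0 ≤ 1 → met
9. test menu present → met
Not met: 1, 3

1, 3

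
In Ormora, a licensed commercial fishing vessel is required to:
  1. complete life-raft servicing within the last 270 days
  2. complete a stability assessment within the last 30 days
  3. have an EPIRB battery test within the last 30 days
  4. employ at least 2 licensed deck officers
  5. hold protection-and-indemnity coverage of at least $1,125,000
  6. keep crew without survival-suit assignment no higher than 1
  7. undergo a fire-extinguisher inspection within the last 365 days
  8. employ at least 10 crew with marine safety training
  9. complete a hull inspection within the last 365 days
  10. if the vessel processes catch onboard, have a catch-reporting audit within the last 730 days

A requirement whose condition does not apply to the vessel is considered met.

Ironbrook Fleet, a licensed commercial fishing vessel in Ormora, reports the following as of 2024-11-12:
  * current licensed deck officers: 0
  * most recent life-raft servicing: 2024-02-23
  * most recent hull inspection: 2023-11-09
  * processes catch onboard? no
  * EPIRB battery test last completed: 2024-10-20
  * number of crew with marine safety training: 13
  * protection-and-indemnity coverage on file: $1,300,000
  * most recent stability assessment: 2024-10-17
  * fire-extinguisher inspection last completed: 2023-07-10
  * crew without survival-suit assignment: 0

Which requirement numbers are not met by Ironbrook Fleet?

1. life-raft servicing 263 days ago vs limit 270 → met
2. stability assessment 26 days ago vs limit 30 → met
3. EPIRB battery test 23 days ago vs limit 30 → met
4. licensed deck officers 0 < 2 → not met
5. protection-and-indemnity coverage $1,300,000 ≥ $1,125,000 → met
6. crew without survival-suit assignment 0 ≤ 1 → met
7. fire-extinguisher inspection 491 days ago vs limit 365 → not met
8. crew with marine safety training 13 ≥ 10 → met
9. hull inspection 369 days ago vs limit 365 → not met
10. condition 'processes catch onboard' does not hold → requirement n/a → met
Not met: 4, 7, 9

4, 7, 9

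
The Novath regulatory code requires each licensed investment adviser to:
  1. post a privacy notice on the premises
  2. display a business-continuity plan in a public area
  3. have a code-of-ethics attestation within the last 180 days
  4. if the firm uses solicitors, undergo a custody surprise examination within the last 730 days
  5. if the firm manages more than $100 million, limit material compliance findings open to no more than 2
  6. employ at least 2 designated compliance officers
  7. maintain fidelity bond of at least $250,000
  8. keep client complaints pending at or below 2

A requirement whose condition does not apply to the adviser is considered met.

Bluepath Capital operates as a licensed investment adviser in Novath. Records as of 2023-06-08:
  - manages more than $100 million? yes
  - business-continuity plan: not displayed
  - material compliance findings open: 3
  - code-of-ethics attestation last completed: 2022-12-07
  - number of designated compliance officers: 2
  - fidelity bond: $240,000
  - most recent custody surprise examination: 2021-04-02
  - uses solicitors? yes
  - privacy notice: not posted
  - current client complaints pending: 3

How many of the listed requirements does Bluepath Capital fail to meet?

7

1. privacy notice absent → not met
2. business-continuity plan absent → not met
3. code-of-ethics attestation 183 days ago vs limit 180 → not met
4. condition 'uses solicitors' holds; custody surprise examination 797 days ago vs limit 730 → not met
5. condition 'manages more than $100 million' holds; material compliance findings open 3 > 2 → not met
6. designated compliance officers 2 ≥ 2 → met
7. fidelity bond $240,000 < $250,000 → not met
8. client complaints pending 3 > 2 → not met
Not met: 7 of 8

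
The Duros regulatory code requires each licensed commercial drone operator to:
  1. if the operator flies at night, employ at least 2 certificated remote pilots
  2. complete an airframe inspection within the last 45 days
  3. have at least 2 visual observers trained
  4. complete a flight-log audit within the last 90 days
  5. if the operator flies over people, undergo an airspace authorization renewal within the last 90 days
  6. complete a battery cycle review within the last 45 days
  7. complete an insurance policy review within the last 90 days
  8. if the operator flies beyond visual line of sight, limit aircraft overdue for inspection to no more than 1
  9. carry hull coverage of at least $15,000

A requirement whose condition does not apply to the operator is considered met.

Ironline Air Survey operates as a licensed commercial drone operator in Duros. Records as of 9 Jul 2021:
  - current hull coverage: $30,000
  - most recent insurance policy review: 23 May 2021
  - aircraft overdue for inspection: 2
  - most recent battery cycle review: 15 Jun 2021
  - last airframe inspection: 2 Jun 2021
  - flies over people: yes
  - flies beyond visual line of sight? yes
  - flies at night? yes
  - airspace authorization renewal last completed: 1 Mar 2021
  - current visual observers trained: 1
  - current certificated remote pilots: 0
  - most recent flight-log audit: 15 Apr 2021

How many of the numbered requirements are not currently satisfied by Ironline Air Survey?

1. condition 'flies at night' holds; certificated remote pilots 0 < 2 → not met
2. airframe inspection 37 days ago vs limit 45 → met
3. visual observers trained 1 < 2 → not met
4. flight-log audit 85 days ago vs limit 90 → met
5. condition 'flies over people' holds; airspace authorization renewal 130 days ago vs limit 90 → not met
6. battery cycle review 24 days ago vs limit 45 → met
7. insurance policy review 47 days ago vs limit 90 → met
8. condition 'flies beyond visual line of sight' holds; aircraft overdue for inspection 2 > 1 → not met
9. hull coverage $30,000 ≥ $15,000 → met
Not met: 4 of 9

4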